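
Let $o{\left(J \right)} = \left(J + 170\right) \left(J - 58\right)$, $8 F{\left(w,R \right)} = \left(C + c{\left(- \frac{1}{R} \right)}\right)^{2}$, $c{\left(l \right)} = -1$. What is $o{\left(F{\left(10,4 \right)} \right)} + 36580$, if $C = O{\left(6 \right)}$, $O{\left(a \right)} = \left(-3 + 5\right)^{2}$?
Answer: $\frac{1718225}{64} \approx 26847.0$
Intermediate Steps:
$O{\left(a \right)} = 4$ ($O{\left(a \right)} = 2^{2} = 4$)
$C = 4$
$F{\left(w,R \right)} = \frac{9}{8}$ ($F{\left(w,R \right)} = \frac{\left(4 - 1\right)^{2}}{8} = \frac{3^{2}}{8} = \frac{1}{8} \cdot 9 = \frac{9}{8}$)
$o{\left(J \right)} = \left(-58 + J\right) \left(170 + J\right)$ ($o{\left(J \right)} = \left(170 + J\right) \left(-58 + J\right) = \left(-58 + J\right) \left(170 + J\right)$)
$o{\left(F{\left(10,4 \right)} \right)} + 36580 = \left(-9860 + \left(\frac{9}{8}\right)^{2} + 112 \cdot \frac{9}{8}\right) + 36580 = \left(-9860 + \frac{81}{64} + 126\right) + 36580 = - \frac{622895}{64} + 36580 = \frac{1718225}{64}$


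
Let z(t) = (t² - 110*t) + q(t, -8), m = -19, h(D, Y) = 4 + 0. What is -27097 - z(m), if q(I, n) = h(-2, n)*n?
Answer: -29516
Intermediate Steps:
h(D, Y) = 4
q(I, n) = 4*n
z(t) = -32 + t² - 110*t (z(t) = (t² - 110*t) + 4*(-8) = (t² - 110*t) - 32 = -32 + t² - 110*t)
-27097 - z(m) = -27097 - (-32 + (-19)² - 110*(-19)) = -27097 - (-32 + 361 + 2090) = -27097 - 1*2419 = -27097 - 2419 = -29516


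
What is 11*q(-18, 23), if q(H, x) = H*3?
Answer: -594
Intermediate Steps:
q(H, x) = 3*H
11*q(-18, 23) = 11*(3*(-18)) = 11*(-54) = -594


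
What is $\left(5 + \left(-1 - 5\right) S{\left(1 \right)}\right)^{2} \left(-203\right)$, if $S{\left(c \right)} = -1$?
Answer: $-24563$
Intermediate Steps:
$\left(5 + \left(-1 - 5\right) S{\left(1 \right)}\right)^{2} \left(-203\right) = \left(5 + \left(-1 - 5\right) \left(-1\right)\right)^{2} \left(-203\right) = \left(5 - -6\right)^{2} \left(-203\right) = \left(5 + 6\right)^{2} \left(-203\right) = 11^{2} \left(-203\right) = 121 \left(-203\right) = -24563$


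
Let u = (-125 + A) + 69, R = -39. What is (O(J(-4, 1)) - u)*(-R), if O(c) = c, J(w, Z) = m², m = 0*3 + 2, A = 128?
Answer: -2652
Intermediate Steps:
m = 2 (m = 0 + 2 = 2)
J(w, Z) = 4 (J(w, Z) = 2² = 4)
u = 72 (u = (-125 + 128) + 69 = 3 + 69 = 72)
(O(J(-4, 1)) - u)*(-R) = (4 - 1*72)*(-1*(-39)) = (4 - 72)*39 = -68*39 = -2652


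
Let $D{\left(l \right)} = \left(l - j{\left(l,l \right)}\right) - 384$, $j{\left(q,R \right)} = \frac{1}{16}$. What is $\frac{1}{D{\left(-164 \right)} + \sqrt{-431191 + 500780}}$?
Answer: $- \frac{140304}{59080577} - \frac{256 \sqrt{69589}}{59080577} \approx -0.0035178$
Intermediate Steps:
$j{\left(q,R \right)} = \frac{1}{16}$
$D{\left(l \right)} = - \frac{6145}{16} + l$ ($D{\left(l \right)} = \left(l - \frac{1}{16}\right) - 384 = \left(- \frac{1}{16} + l\right) - 384 = - \frac{6145}{16} + l$)
$\frac{1}{D{\left(-164 \right)} + \sqrt{-431191 + 500780}} = \frac{1}{\left(- \frac{6145}{16} - 164\right) + \sqrt{-431191 + 500780}} = \frac{1}{- \frac{8769}{16} + \sqrt{69589}}$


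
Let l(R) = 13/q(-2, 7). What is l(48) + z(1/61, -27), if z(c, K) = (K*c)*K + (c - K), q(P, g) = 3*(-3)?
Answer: 20600/549 ≈ 37.523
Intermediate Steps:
q(P, g) = -9
z(c, K) = c - K + c*K**2 (z(c, K) = c*K**2 + (c - K) = c - K + c*K**2)
l(R) = -13/9 (l(R) = 13/(-9) = 13*(-1/9) = -13/9)
l(48) + z(1/61, -27) = -13/9 + (1/61 - 1*(-27) + (-27)**2/61) = -13/9 + (1/61 + 27 + (1/61)*729) = -13/9 + (1/61 + 27 + 729/61) = -13/9 + 2377/61 = 20600/549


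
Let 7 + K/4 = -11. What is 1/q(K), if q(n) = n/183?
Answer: -61/24 ≈ -2.5417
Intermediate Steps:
K = -72 (K = -28 + 4*(-11) = -28 - 44 = -72)
q(n) = n/183 (q(n) = n*(1/183) = n/183)
1/q(K) = 1/((1/183)*(-72)) = 1/(-24/61) = -61/24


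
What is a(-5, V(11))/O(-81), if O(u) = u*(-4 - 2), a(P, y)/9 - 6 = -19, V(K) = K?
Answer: -13/54 ≈ -0.24074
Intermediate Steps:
a(P, y) = -117 (a(P, y) = 54 + 9*(-19) = 54 - 171 = -117)
O(u) = -6*u (O(u) = u*(-6) = -6*u)
a(-5, V(11))/O(-81) = -117/((-6*(-81))) = -117/486 = -117*1/486 = -13/54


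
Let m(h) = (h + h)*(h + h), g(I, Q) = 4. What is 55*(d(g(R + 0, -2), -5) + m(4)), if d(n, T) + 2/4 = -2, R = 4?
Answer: 6765/2 ≈ 3382.5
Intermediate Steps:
d(n, T) = -5/2 (d(n, T) = -½ - 2 = -5/2)
m(h) = 4*h² (m(h) = (2*h)*(2*h) = 4*h²)
55*(d(g(R + 0, -2), -5) + m(4)) = 55*(-5/2 + 4*4²) = 55*(-5/2 + 4*16) = 55*(-5/2 + 64) = 55*(123/2) = 6765/2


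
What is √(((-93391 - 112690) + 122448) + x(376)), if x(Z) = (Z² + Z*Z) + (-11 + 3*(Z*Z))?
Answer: 2*√155809 ≈ 789.45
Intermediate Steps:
x(Z) = -11 + 5*Z² (x(Z) = (Z² + Z²) + (-11 + 3*Z²) = 2*Z² + (-11 + 3*Z²) = -11 + 5*Z²)
√(((-93391 - 112690) + 122448) + x(376)) = √(((-93391 - 112690) + 122448) + (-11 + 5*376²)) = √((-206081 + 122448) + (-11 + 5*141376)) = √(-83633 + (-11 + 706880)) = √(-83633 + 706869) = √623236 = 2*√155809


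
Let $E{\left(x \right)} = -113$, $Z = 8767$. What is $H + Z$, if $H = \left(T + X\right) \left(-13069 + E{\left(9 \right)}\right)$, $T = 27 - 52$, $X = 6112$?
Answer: $-80230067$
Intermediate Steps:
$T = -25$ ($T = 27 - 52 = -25$)
$H = -80238834$ ($H = \left(-25 + 6112\right) \left(-13069 - 113\right) = 6087 \left(-13182\right) = -80238834$)
$H + Z = -80238834 + 8767 = -80230067$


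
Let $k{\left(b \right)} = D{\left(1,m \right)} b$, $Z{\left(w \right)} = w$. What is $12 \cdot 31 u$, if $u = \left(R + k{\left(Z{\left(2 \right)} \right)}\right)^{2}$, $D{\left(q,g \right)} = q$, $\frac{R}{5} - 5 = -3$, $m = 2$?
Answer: $53568$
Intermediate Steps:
$R = 10$ ($R = 25 + 5 \left(-3\right) = 25 - 15 = 10$)
$k{\left(b \right)} = b$ ($k{\left(b \right)} = 1 b = b$)
$u = 144$ ($u = \left(10 + 2\right)^{2} = 12^{2} = 144$)
$12 \cdot 31 u = 12 \cdot 31 \cdot 144 = 372 \cdot 144 = 53568$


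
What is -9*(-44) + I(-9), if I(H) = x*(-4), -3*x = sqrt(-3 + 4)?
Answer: 1192/3 ≈ 397.33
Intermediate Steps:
x = -1/3 (x = -sqrt(-3 + 4)/3 = -sqrt(1)/3 = -1/3*1 = -1/3 ≈ -0.33333)
I(H) = 4/3 (I(H) = -1/3*(-4) = 4/3)
-9*(-44) + I(-9) = -9*(-44) + 4/3 = 396 + 4/3 = 1192/3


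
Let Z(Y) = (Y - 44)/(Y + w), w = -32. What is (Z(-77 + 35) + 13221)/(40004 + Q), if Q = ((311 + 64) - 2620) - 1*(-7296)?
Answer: 97844/333407 ≈ 0.29347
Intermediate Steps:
Q = 5051 (Q = (375 - 2620) + 7296 = -2245 + 7296 = 5051)
Z(Y) = (-44 + Y)/(-32 + Y) (Z(Y) = (Y - 44)/(Y - 32) = (-44 + Y)/(-32 + Y))
(Z(-77 + 35) + 13221)/(40004 + Q) = ((-44 + (-77 + 35))/(-32 + (-77 + 35)) + 13221)/(40004 + 5051) = ((-44 - 42)/(-32 - 42) + 13221)/45055 = (-86/(-74) + 13221)*(1/45055) = (-1/74*(-86) + 13221)*(1/45055) = (43/37 + 13221)*(1/45055) = (489220/37)*(1/45055) = 97844/333407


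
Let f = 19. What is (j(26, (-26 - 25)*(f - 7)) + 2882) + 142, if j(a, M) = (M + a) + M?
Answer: 1826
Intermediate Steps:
j(a, M) = a + 2*M
(j(26, (-26 - 25)*(f - 7)) + 2882) + 142 = ((26 + 2*((-26 - 25)*(19 - 7))) + 2882) + 142 = ((26 + 2*(-51*12)) + 2882) + 142 = ((26 + 2*(-612)) + 2882) + 142 = ((26 - 1224) + 2882) + 142 = (-1198 + 2882) + 142 = 1684 + 142 = 1826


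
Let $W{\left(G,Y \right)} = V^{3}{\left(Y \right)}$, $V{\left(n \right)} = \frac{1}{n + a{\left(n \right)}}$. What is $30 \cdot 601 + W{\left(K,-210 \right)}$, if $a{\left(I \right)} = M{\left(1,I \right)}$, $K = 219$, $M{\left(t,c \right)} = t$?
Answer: $\frac{164601801869}{9129329} \approx 18030.0$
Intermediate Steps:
$a{\left(I \right)} = 1$
$V{\left(n \right)} = \frac{1}{1 + n}$ ($V{\left(n \right)} = \frac{1}{n + 1} = \frac{1}{1 + n}$)
$W{\left(G,Y \right)} = \frac{1}{\left(1 + Y\right)^{3}}$ ($W{\left(G,Y \right)} = \left(\frac{1}{1 + Y}\right)^{3} = \frac{1}{\left(1 + Y\right)^{3}}$)
$30 \cdot 601 + W{\left(K,-210 \right)} = 30 \cdot 601 + \frac{1}{\left(1 - 210\right)^{3}} = 18030 + \frac{1}{-9129329} = 18030 - \frac{1}{9129329} = \frac{164601801869}{9129329}$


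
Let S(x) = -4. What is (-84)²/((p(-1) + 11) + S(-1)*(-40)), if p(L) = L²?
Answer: 1764/43 ≈ 41.023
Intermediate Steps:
(-84)²/((p(-1) + 11) + S(-1)*(-40)) = (-84)²/(((-1)² + 11) - 4*(-40)) = 7056/((1 + 11) + 160) = 7056/(12 + 160) = 7056/172 = 7056*(1/172) = 1764/43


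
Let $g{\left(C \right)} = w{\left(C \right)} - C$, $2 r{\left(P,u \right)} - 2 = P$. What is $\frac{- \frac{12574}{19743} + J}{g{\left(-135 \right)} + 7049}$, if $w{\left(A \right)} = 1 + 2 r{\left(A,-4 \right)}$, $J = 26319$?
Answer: $\frac{12083801}{3237852} \approx 3.732$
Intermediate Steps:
$r{\left(P,u \right)} = 1 + \frac{P}{2}$
$w{\left(A \right)} = 3 + A$ ($w{\left(A \right)} = 1 + 2 \left(1 + \frac{A}{2}\right) = 1 + \left(2 + A\right) = 3 + A$)
$g{\left(C \right)} = 3$ ($g{\left(C \right)} = \left(3 + C\right) - C = 3$)
$\frac{- \frac{12574}{19743} + J}{g{\left(-135 \right)} + 7049} = \frac{- \frac{12574}{19743} + 26319}{3 + 7049} = \frac{\left(-12574\right) \frac{1}{19743} + 26319}{7052} = \left(- \frac{12574}{19743} + 26319\right) \frac{1}{7052} = \frac{519603443}{19743} \cdot \frac{1}{7052} = \frac{12083801}{3237852}$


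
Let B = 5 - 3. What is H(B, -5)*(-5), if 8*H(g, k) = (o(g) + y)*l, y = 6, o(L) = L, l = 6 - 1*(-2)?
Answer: -40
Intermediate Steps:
l = 8 (l = 6 + 2 = 8)
B = 2
H(g, k) = 6 + g (H(g, k) = ((g + 6)*8)/8 = ((6 + g)*8)/8 = (48 + 8*g)/8 = 6 + g)
H(B, -5)*(-5) = (6 + 2)*(-5) = 8*(-5) = -40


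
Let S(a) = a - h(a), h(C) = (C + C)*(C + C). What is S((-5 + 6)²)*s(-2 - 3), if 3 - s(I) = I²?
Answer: 66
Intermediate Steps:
h(C) = 4*C² (h(C) = (2*C)*(2*C) = 4*C²)
S(a) = a - 4*a²
s(I) = 3 - I²
S((-5 + 6)²)*s(-2 - 3) = ((-5 + 6)²*(1 - 4*(-5 + 6)²))*(3 - (-2 - 3)²) = (1²*(1 - 4*1²))*(3 - 1*(-5)²) = (1*(1 - 4*1))*(3 - 1*25) = (1*(1 - 4))*(3 - 25) = (1*(-3))*(-22) = -3*(-22) = 66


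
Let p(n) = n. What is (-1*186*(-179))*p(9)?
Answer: 299646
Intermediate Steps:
(-1*186*(-179))*p(9) = (-1*186*(-179))*9 = -186*(-179)*9 = 33294*9 = 299646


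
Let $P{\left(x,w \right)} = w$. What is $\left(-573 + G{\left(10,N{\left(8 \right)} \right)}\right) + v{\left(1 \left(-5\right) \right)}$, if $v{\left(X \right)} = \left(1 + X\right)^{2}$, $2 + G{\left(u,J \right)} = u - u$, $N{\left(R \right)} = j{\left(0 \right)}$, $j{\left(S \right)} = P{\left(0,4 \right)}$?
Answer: $-559$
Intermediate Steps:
$j{\left(S \right)} = 4$
$N{\left(R \right)} = 4$
$G{\left(u,J \right)} = -2$ ($G{\left(u,J \right)} = -2 + \left(u - u\right) = -2 + 0 = -2$)
$\left(-573 + G{\left(10,N{\left(8 \right)} \right)}\right) + v{\left(1 \left(-5\right) \right)} = \left(-573 - 2\right) + \left(1 + 1 \left(-5\right)\right)^{2} = -575 + \left(1 - 5\right)^{2} = -575 + \left(-4\right)^{2} = -575 + 16 = -559$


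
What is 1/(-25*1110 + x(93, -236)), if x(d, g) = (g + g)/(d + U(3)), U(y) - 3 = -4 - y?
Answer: -89/2470222 ≈ -3.6029e-5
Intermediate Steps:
U(y) = -1 - y (U(y) = 3 + (-4 - y) = -1 - y)
x(d, g) = 2*g/(-4 + d) (x(d, g) = (g + g)/(d + (-1 - 1*3)) = (2*g)/(d + (-1 - 3)) = (2*g)/(d - 4) = (2*g)/(-4 + d) = 2*g/(-4 + d))
1/(-25*1110 + x(93, -236)) = 1/(-25*1110 + 2*(-236)/(-4 + 93)) = 1/(-27750 + 2*(-236)/89) = 1/(-27750 + 2*(-236)*(1/89)) = 1/(-27750 - 472/89) = 1/(-2470222/89) = -89/2470222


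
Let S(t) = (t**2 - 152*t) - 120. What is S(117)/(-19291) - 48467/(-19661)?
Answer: 1017848012/379280351 ≈ 2.6836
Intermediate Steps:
S(t) = -120 + t**2 - 152*t
S(117)/(-19291) - 48467/(-19661) = (-120 + 117**2 - 152*117)/(-19291) - 48467/(-19661) = (-120 + 13689 - 17784)*(-1/19291) - 48467*(-1/19661) = -4215*(-1/19291) + 48467/19661 = 4215/19291 + 48467/19661 = 1017848012/379280351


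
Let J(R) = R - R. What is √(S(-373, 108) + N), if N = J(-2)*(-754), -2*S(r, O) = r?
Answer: √746/2 ≈ 13.656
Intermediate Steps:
S(r, O) = -r/2
J(R) = 0
N = 0 (N = 0*(-754) = 0)
√(S(-373, 108) + N) = √(-½*(-373) + 0) = √(373/2 + 0) = √(373/2) = √746/2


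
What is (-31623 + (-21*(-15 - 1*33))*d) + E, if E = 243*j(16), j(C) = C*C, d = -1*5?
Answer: 25545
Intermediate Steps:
d = -5
j(C) = C²
E = 62208 (E = 243*16² = 243*256 = 62208)
(-31623 + (-21*(-15 - 1*33))*d) + E = (-31623 - 21*(-15 - 1*33)*(-5)) + 62208 = (-31623 - 21*(-15 - 33)*(-5)) + 62208 = (-31623 - 21*(-48)*(-5)) + 62208 = (-31623 + 1008*(-5)) + 62208 = (-31623 - 5040) + 62208 = -36663 + 62208 = 25545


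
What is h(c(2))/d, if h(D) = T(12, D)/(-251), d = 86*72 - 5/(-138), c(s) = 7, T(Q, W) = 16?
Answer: -2208/214479751 ≈ -1.0295e-5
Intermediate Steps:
d = 854501/138 (d = 6192 - 5*(-1/138) = 6192 + 5/138 = 854501/138 ≈ 6192.0)
h(D) = -16/251 (h(D) = 16/(-251) = 16*(-1/251) = -16/251)
h(c(2))/d = -16/(251*854501/138) = -16/251*138/854501 = -2208/214479751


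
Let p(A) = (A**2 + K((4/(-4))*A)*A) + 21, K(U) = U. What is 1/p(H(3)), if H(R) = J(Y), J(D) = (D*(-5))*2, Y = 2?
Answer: 1/21 ≈ 0.047619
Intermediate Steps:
J(D) = -10*D (J(D) = -5*D*2 = -10*D)
H(R) = -20 (H(R) = -10*2 = -20)
p(A) = 21 (p(A) = (A**2 + ((4/(-4))*A)*A) + 21 = (A**2 + ((4*(-1/4))*A)*A) + 21 = (A**2 + (-A)*A) + 21 = (A**2 - A**2) + 21 = 0 + 21 = 21)
1/p(H(3)) = 1/21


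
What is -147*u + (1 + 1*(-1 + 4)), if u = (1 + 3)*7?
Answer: -4112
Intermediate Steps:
u = 28 (u = 4*7 = 28)
-147*u + (1 + 1*(-1 + 4)) = -147*28 + (1 + 1*(-1 + 4)) = -4116 + (1 + 1*3) = -4116 + (1 + 3) = -4116 + 4 = -4112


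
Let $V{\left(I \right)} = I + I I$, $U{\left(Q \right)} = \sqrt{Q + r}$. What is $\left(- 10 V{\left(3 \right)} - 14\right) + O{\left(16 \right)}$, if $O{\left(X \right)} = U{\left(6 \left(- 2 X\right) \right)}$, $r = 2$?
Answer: $-134 + i \sqrt{190} \approx -134.0 + 13.784 i$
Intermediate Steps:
$U{\left(Q \right)} = \sqrt{2 + Q}$ ($U{\left(Q \right)} = \sqrt{Q + 2} = \sqrt{2 + Q}$)
$O{\left(X \right)} = \sqrt{2 - 12 X}$ ($O{\left(X \right)} = \sqrt{2 + 6 \left(- 2 X\right)} = \sqrt{2 - 12 X}$)
$V{\left(I \right)} = I + I^{2}$
$\left(- 10 V{\left(3 \right)} - 14\right) + O{\left(16 \right)} = \left(- 10 \cdot 3 \left(1 + 3\right) - 14\right) + \sqrt{2 - 192} = \left(- 10 \cdot 3 \cdot 4 - 14\right) + \sqrt{2 - 192} = \left(\left(-10\right) 12 - 14\right) + \sqrt{-190} = \left(-120 - 14\right) + i \sqrt{190} = -134 + i \sqrt{190}$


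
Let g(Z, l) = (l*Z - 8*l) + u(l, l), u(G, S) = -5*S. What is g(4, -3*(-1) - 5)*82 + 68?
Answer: 1544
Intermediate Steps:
g(Z, l) = -13*l + Z*l (g(Z, l) = (l*Z - 8*l) - 5*l = (Z*l - 8*l) - 5*l = (-8*l + Z*l) - 5*l = -13*l + Z*l)
g(4, -3*(-1) - 5)*82 + 68 = ((-3*(-1) - 5)*(-13 + 4))*82 + 68 = ((3 - 5)*(-9))*82 + 68 = -2*(-9)*82 + 68 = 18*82 + 68 = 1476 + 68 = 1544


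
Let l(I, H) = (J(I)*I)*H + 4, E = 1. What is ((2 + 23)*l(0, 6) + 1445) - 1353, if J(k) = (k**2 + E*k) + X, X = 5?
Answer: 192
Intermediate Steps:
J(k) = 5 + k + k**2 (J(k) = (k**2 + 1*k) + 5 = (k**2 + k) + 5 = (k + k**2) + 5 = 5 + k + k**2)
l(I, H) = 4 + H*I*(5 + I + I**2) (l(I, H) = ((5 + I + I**2)*I)*H + 4 = (I*(5 + I + I**2))*H + 4 = H*I*(5 + I + I**2) + 4 = 4 + H*I*(5 + I + I**2))
((2 + 23)*l(0, 6) + 1445) - 1353 = ((2 + 23)*(4 + 6*0*(5 + 0 + 0**2)) + 1445) - 1353 = (25*(4 + 6*0*(5 + 0 + 0)) + 1445) - 1353 = (25*(4 + 6*0*5) + 1445) - 1353 = (25*(4 + 0) + 1445) - 1353 = (25*4 + 1445) - 1353 = (100 + 1445) - 1353 = 1545 - 1353 = 192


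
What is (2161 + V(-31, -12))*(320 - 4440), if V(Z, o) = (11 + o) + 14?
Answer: -8956880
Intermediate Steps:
V(Z, o) = 25 + o
(2161 + V(-31, -12))*(320 - 4440) = (2161 + (25 - 12))*(320 - 4440) = (2161 + 13)*(-4120) = 2174*(-4120) = -8956880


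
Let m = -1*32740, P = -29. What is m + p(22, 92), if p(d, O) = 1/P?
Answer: -949461/29 ≈ -32740.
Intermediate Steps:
p(d, O) = -1/29 (p(d, O) = 1/(-29) = -1/29)
m = -32740
m + p(22, 92) = -32740 - 1/29 = -949461/29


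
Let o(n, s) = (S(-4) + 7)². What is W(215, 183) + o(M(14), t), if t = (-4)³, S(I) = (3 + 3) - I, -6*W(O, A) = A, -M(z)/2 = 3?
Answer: 517/2 ≈ 258.50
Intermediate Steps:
M(z) = -6 (M(z) = -2*3 = -6)
W(O, A) = -A/6
S(I) = 6 - I
t = -64
o(n, s) = 289 (o(n, s) = ((6 - 1*(-4)) + 7)² = ((6 + 4) + 7)² = (10 + 7)² = 17² = 289)
W(215, 183) + o(M(14), t) = -⅙*183 + 289 = -61/2 + 289 = 517/2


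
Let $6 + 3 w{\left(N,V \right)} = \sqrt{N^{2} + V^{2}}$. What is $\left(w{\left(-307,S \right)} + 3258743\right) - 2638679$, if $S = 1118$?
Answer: $620062 + \frac{\sqrt{1344173}}{3} \approx 6.2045 \cdot 10^{5}$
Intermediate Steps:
$w{\left(N,V \right)} = -2 + \frac{\sqrt{N^{2} + V^{2}}}{3}$
$\left(w{\left(-307,S \right)} + 3258743\right) - 2638679 = \left(\left(-2 + \frac{\sqrt{\left(-307\right)^{2} + 1118^{2}}}{3}\right) + 3258743\right) - 2638679 = \left(\left(-2 + \frac{\sqrt{94249 + 1249924}}{3}\right) + 3258743\right) - 2638679 = \left(\left(-2 + \frac{\sqrt{1344173}}{3}\right) + 3258743\right) - 2638679 = \left(3258741 + \frac{\sqrt{1344173}}{3}\right) - 2638679 = 620062 + \frac{\sqrt{1344173}}{3}$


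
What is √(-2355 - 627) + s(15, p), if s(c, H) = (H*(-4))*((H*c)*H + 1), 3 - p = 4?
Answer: 64 + I*√2982 ≈ 64.0 + 54.608*I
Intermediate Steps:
p = -1 (p = 3 - 1*4 = 3 - 4 = -1)
s(c, H) = -4*H*(1 + c*H²) (s(c, H) = (-4*H)*(c*H² + 1) = (-4*H)*(1 + c*H²) = -4*H*(1 + c*H²))
√(-2355 - 627) + s(15, p) = √(-2355 - 627) - 4*(-1)*(1 + 15*(-1)²) = √(-2982) - 4*(-1)*(1 + 15*1) = I*√2982 - 4*(-1)*(1 + 15) = I*√2982 - 4*(-1)*16 = I*√2982 + 64 = 64 + I*√2982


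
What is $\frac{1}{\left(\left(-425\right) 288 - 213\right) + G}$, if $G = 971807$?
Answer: $\frac{1}{849194} \approx 1.1776 \cdot 10^{-6}$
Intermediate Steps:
$\frac{1}{\left(\left(-425\right) 288 - 213\right) + G} = \frac{1}{\left(\left(-425\right) 288 - 213\right) + 971807} = \frac{1}{\left(-122400 - 213\right) + 971807} = \frac{1}{-122613 + 971807} = \frac{1}{849194}$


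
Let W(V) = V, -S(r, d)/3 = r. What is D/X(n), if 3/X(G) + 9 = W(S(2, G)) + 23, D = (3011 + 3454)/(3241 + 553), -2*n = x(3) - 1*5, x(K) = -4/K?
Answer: 8620/1897 ≈ 4.5440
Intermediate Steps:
S(r, d) = -3*r
n = 19/6 (n = -(-4/3 - 1*5)/2 = -(-4*⅓ - 5)/2 = -(-4/3 - 5)/2 = -½*(-19/3) = 19/6 ≈ 3.1667)
D = 6465/3794 ≈ 1.7040
X(G) = 3/8 (X(G) = 3/(-9 + (-3*2 + 23)) = 3/(-9 + (-6 + 23)) = 3/(-9 + 17) = 3/8)
D/X(n) = 6465/(3794*(3/8)) = (6465/3794)*(8/3) = 8620/1897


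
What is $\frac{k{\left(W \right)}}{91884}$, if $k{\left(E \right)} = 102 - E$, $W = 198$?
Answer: $- \frac{8}{7657} \approx -0.0010448$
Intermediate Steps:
$\frac{k{\left(W \right)}}{91884} = \frac{102 - 198}{91884} = \left(102 - 198\right) \frac{1}{91884} = \left(-96\right) \frac{1}{91884} = - \frac{8}{7657}$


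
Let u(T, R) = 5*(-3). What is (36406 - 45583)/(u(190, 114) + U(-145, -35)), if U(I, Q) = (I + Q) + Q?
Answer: 399/10 ≈ 39.900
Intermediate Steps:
u(T, R) = -15
U(I, Q) = I + 2*Q
(36406 - 45583)/(u(190, 114) + U(-145, -35)) = (36406 - 45583)/(-15 + (-145 + 2*(-35))) = -9177/(-15 + (-145 - 70)) = -9177/(-15 - 215) = -9177/(-230) = -9177*(-1/230) = 399/10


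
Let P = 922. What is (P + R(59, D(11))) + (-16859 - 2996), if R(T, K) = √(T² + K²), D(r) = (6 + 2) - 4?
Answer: -18933 + √3497 ≈ -18874.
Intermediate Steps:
D(r) = 4 (D(r) = 8 - 4 = 4)
R(T, K) = √(K² + T²)
(P + R(59, D(11))) + (-16859 - 2996) = (922 + √(4² + 59²)) + (-16859 - 2996) = (922 + √(16 + 3481)) - 19855 = (922 + √3497) - 19855 = -18933 + √3497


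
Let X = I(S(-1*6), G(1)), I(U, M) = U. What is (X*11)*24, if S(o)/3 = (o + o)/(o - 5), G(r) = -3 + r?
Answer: 864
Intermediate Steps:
S(o) = 6*o/(-5 + o) (S(o) = 3*((o + o)/(o - 5)) = 3*((2*o)/(-5 + o)) = 3*(2*o/(-5 + o)) = 6*o/(-5 + o))
X = 36/11 (X = 6*(-1*6)/(-5 - 1*6) = 6*(-6)/(-5 - 6) = 6*(-6)/(-11) = 6*(-6)*(-1/11) = 36/11 ≈ 3.2727)
(X*11)*24 = ((36/11)*11)*24 = 36*24 = 864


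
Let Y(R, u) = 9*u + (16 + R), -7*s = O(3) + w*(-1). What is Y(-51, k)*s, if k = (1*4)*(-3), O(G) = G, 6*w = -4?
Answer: 1573/21 ≈ 74.905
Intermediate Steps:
w = -2/3 (w = (1/6)*(-4) = -2/3 ≈ -0.66667)
k = -12 (k = 4*(-3) = -12)
s = -11/21 (s = -(3 - 2/3*(-1))/7 = -(3 + 2/3)/7 = -1/7*11/3 = -11/21 ≈ -0.52381)
Y(R, u) = 16 + R + 9*u
Y(-51, k)*s = (16 - 51 + 9*(-12))*(-11/21) = (16 - 51 - 108)*(-11/21) = -143*(-11/21) = 1573/21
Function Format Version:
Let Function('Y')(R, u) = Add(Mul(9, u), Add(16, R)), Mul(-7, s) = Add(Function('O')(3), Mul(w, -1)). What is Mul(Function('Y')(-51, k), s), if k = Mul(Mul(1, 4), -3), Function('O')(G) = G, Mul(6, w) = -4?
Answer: Rational(1573, 21) ≈ 74.905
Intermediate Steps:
w = Rational(-2, 3) (w = Mul(Rational(1, 6), -4) = Rational(-2, 3) ≈ -0.66667)
k = -12 (k = Mul(4, -3) = -12)
s = Rational(-11, 21) (s = Mul(Rational(-1, 7), Add(3, Mul(Rational(-2, 3), -1))) = Mul(Rational(-1, 7), Add(3, Rational(2, 3))) = Mul(Rational(-1, 7), Rational(11, 3)) = Rational(-11, 21) ≈ -0.52381)
Function('Y')(R, u) = Add(16, R, Mul(9, u))
Mul(Function('Y')(-51, k), s) = Mul(Add(16, -51, Mul(9, -12)), Rational(-11, 21)) = Mul(Add(16, -51, -108), Rational(-11, 21)) = Mul(-143, Rational(-11, 21)) = Rational(1573, 21)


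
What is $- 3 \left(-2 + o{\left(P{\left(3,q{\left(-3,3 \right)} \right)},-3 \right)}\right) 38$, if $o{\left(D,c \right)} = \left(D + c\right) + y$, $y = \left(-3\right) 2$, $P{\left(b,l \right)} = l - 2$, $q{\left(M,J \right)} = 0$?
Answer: $1482$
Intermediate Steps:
$P{\left(b,l \right)} = -2 + l$ ($P{\left(b,l \right)} = l - 2 = -2 + l$)
$y = -6$
$o{\left(D,c \right)} = -6 + D + c$ ($o{\left(D,c \right)} = \left(D + c\right) - 6 = -6 + D + c$)
$- 3 \left(-2 + o{\left(P{\left(3,q{\left(-3,3 \right)} \right)},-3 \right)}\right) 38 = - 3 \left(-2 - 11\right) 38 = \left(-3\right) \left(-13\right) 38 = 39 \cdot 38 = 1482$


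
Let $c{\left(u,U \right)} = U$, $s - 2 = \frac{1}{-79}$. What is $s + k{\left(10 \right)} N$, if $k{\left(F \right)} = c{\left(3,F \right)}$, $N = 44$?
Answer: $\frac{34917}{79} \approx 441.99$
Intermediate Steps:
$s = \frac{157}{79}$ ($s = 2 + \frac{1}{-79} = 2 - \frac{1}{79} = \frac{157}{79} \approx 1.9873$)
$k{\left(F \right)} = F$
$s + k{\left(10 \right)} N = \frac{157}{79} + 10 \cdot 44 = \frac{157}{79} + 440 = \frac{34917}{79}$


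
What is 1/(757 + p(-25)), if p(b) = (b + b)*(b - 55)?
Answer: 1/4757 ≈ 0.00021022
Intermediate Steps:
p(b) = 2*b*(-55 + b) (p(b) = (2*b)*(-55 + b) = 2*b*(-55 + b))
1/(757 + p(-25)) = 1/(757 + 2*(-25)*(-55 - 25)) = 1/(757 + 2*(-25)*(-80)) = 1/(757 + 4000) = 1/4757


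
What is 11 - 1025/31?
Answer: -684/31 ≈ -22.065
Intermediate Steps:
11 - 1025/31 = -684/31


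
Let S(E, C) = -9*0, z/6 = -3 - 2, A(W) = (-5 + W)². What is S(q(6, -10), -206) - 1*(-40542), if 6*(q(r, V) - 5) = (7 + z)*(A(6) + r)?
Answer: 40542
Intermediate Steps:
z = -30 (z = 6*(-3 - 2) = 6*(-5) = -30)
q(r, V) = 7/6 - 23*r/6 (q(r, V) = 5 + ((7 - 30)*((-5 + 6)² + r))/6 = 5 + (-23*(1² + r))/6 = 5 + (-23*(1 + r))/6 = 5 + (-23 - 23*r)/6 = 5 + (-23/6 - 23*r/6) = 7/6 - 23*r/6)
S(E, C) = 0
S(q(6, -10), -206) - 1*(-40542) = 0 - 1*(-40542) = 0 + 40542 = 40542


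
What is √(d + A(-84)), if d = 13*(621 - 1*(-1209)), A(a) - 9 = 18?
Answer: √23817 ≈ 154.33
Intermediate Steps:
A(a) = 27 (A(a) = 9 + 18 = 27)
d = 23790 (d = 13*(621 + 1209) = 13*1830 = 23790)
√(d + A(-84)) = √(23790 + 27) = √23817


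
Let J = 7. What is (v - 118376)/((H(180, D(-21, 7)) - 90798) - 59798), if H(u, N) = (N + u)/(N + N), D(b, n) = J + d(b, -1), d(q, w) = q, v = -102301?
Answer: 1029826/702809 ≈ 1.4653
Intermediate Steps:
D(b, n) = 7 + b
H(u, N) = (N + u)/(2*N) (H(u, N) = (N + u)/((2*N)) = (N + u)*(1/(2*N)) = (N + u)/(2*N))
(v - 118376)/((H(180, D(-21, 7)) - 90798) - 59798) = (-102301 - 118376)/((((7 - 21) + 180)/(2*(7 - 21)) - 90798) - 59798) = -220677/(((1/2)*(-14 + 180)/(-14) - 90798) - 59798) = -220677/(((1/2)*(-1/14)*166 - 90798) - 59798) = -220677/((-83/14 - 90798) - 59798) = -220677/(-1271255/14 - 59798) = -220677/(-2108427/14) = -220677*(-14/2108427) = 1029826/702809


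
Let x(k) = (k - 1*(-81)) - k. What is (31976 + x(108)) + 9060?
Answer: 41117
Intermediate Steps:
x(k) = 81 (x(k) = (k + 81) - k = (81 + k) - k = 81)
(31976 + x(108)) + 9060 = (31976 + 81) + 9060 = 32057 + 9060 = 41117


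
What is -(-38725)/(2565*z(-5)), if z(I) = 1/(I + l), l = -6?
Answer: -85195/513 ≈ -166.07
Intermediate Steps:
z(I) = 1/(-6 + I) (z(I) = 1/(I - 6) = 1/(-6 + I))
-(-38725)/(2565*z(-5)) = -(-38725)/(2565/(-6 - 5)) = -(-38725)/(2565/(-11)) = -(-38725)/(2565*(-1/11)) = -(-38725)/(-2565/11) = -(-38725)*(-11)/2565 = -1*85195/513 = -85195/513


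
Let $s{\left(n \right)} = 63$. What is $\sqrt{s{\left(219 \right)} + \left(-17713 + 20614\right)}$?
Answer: $2 \sqrt{741} \approx 54.443$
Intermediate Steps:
$\sqrt{s{\left(219 \right)} + \left(-17713 + 20614\right)} = \sqrt{63 + \left(-17713 + 20614\right)} = \sqrt{63 + 2901} = \sqrt{2964} = 2 \sqrt{741}$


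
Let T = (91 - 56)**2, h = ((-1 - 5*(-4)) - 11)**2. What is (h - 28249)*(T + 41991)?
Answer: -1218042960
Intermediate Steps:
h = 64 (h = ((-1 + 20) - 11)**2 = (19 - 11)**2 = 8**2 = 64)
T = 1225 (T = 35**2 = 1225)
(h - 28249)*(T + 41991) = (64 - 28249)*(1225 + 41991) = -28185*43216 = -1218042960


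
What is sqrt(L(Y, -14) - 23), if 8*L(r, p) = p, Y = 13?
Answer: 3*I*sqrt(11)/2 ≈ 4.9749*I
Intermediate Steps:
L(r, p) = p/8
sqrt(L(Y, -14) - 23) = sqrt((1/8)*(-14) - 23) = sqrt(-7/4 - 23) = sqrt(-99/4) = 3*I*sqrt(11)/2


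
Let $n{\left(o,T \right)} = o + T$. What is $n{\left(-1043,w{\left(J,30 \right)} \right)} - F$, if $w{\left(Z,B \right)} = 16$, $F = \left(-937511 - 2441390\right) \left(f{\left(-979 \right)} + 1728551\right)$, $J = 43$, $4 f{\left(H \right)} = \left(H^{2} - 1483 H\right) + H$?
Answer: $\frac{31503261184115}{4} \approx 7.8758 \cdot 10^{12}$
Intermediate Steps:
$f{\left(H \right)} = - \frac{741 H}{2} + \frac{H^{2}}{4}$ ($f{\left(H \right)} = \frac{\left(H^{2} - 1483 H\right) + H}{4} = \frac{H^{2} - 1482 H}{4} = - \frac{741 H}{2} + \frac{H^{2}}{4}$)
$F = - \frac{31503261188223}{4}$ ($F = \left(-937511 - 2441390\right) \left(\frac{1}{4} \left(-979\right) \left(-1482 - 979\right) + 1728551\right) = - 3378901 \left(\frac{1}{4} \left(-979\right) \left(-2461\right) + 1728551\right) = - 3378901 \left(\frac{2409319}{4} + 1728551\right) = \left(-3378901\right) \frac{9323523}{4} = - \frac{31503261188223}{4} \approx -7.8758 \cdot 10^{12}$)
$n{\left(o,T \right)} = T + o$
$n{\left(-1043,w{\left(J,30 \right)} \right)} - F = \left(16 - 1043\right) - - \frac{31503261188223}{4} = -1027 + \frac{31503261188223}{4} = \frac{31503261184115}{4}$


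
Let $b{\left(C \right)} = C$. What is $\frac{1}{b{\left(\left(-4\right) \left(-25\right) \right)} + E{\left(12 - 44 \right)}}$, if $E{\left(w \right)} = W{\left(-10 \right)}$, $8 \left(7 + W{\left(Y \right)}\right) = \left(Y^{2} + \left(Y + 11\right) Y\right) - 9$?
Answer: $\frac{8}{825} \approx 0.009697$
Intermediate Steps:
$W{\left(Y \right)} = - \frac{65}{8} + \frac{Y^{2}}{8} + \frac{Y \left(11 + Y\right)}{8}$ ($W{\left(Y \right)} = -7 + \frac{\left(Y^{2} + \left(Y + 11\right) Y\right) - 9}{8} = -7 + \frac{\left(Y^{2} + \left(11 + Y\right) Y\right) - 9}{8} = -7 + \frac{\left(Y^{2} + Y \left(11 + Y\right)\right) - 9}{8} = -7 + \frac{-9 + Y^{2} + Y \left(11 + Y\right)}{8} = -7 + \left(- \frac{9}{8} + \frac{Y^{2}}{8} + \frac{Y \left(11 + Y\right)}{8}\right) = - \frac{65}{8} + \frac{Y^{2}}{8} + \frac{Y \left(11 + Y\right)}{8}$)
$E{\left(w \right)} = \frac{25}{8}$ ($E{\left(w \right)} = - \frac{65}{8} + \frac{\left(-10\right)^{2}}{4} + \frac{11}{8} \left(-10\right) = - \frac{65}{8} + \frac{1}{4} \cdot 100 - \frac{55}{4} = - \frac{65}{8} + 25 - \frac{55}{4} = \frac{25}{8}$)
$\frac{1}{b{\left(\left(-4\right) \left(-25\right) \right)} + E{\left(12 - 44 \right)}} = \frac{1}{\left(-4\right) \left(-25\right) + \frac{25}{8}} = \frac{1}{100 + \frac{25}{8}} = \frac{1}{\frac{825}{8}} = \frac{8}{825}$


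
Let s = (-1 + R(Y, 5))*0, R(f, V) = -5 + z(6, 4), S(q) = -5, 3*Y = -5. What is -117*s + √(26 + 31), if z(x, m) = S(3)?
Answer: √57 ≈ 7.5498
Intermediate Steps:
Y = -5/3 (Y = (⅓)*(-5) = -5/3 ≈ -1.6667)
z(x, m) = -5
R(f, V) = -10 (R(f, V) = -5 - 5 = -10)
s = 0 (s = (-1 - 10)*0 = -11*0 = 0)
-117*s + √(26 + 31) = -117*0 + √(26 + 31) = 0 + √57 = √57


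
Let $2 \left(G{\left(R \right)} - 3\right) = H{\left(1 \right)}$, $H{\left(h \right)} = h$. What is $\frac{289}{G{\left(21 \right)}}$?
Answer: $\frac{578}{7} \approx 82.571$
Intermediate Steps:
$G{\left(R \right)} = \frac{7}{2}$ ($G{\left(R \right)} = 3 + \frac{1}{2} \cdot 1 = 3 + \frac{1}{2} = \frac{7}{2}$)
$\frac{289}{G{\left(21 \right)}} = \frac{289}{\frac{7}{2}} = 289 \cdot \frac{2}{7} = \frac{578}{7}$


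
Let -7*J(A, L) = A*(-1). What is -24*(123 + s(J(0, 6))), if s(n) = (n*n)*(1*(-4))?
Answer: -2952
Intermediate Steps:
J(A, L) = A/7 (J(A, L) = -A*(-1)/7 = -(-1)*A/7 = A/7)
s(n) = -4*n² (s(n) = n²*(-4) = -4*n²)
-24*(123 + s(J(0, 6))) = -24*(123 - 4*((⅐)*0)²) = -24*(123 - 4*0²) = -24*(123 - 4*0) = -24*(123 + 0) = -24*123 = -2952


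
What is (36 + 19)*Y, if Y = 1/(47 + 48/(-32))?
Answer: 110/91 ≈ 1.2088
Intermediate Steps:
Y = 2/91 (Y = 1/(47 + 48*(-1/32)) = 1/(47 - 3/2) = 1/(91/2) = 2/91 ≈ 0.021978)
(36 + 19)*Y = (36 + 19)*(2/91) = 55*(2/91) = 110/91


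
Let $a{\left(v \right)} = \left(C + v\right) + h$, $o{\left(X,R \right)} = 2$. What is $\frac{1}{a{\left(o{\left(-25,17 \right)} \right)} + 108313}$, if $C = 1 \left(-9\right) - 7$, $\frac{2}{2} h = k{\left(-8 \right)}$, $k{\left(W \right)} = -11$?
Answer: $\frac{1}{108288} \approx 9.2346 \cdot 10^{-6}$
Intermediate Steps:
$h = -11$
$C = -16$ ($C = -9 - 7 = -16$)
$a{\left(v \right)} = -27 + v$ ($a{\left(v \right)} = \left(-16 + v\right) - 11 = -27 + v$)
$\frac{1}{a{\left(o{\left(-25,17 \right)} \right)} + 108313} = \frac{1}{\left(-27 + 2\right) + 108313} = \frac{1}{-25 + 108313} = \frac{1}{108288}$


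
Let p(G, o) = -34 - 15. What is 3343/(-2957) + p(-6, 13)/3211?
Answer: -10879266/9494927 ≈ -1.1458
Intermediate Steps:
p(G, o) = -49
3343/(-2957) + p(-6, 13)/3211 = 3343/(-2957) - 49/3211 = 3343*(-1/2957) - 49*1/3211 = -3343/2957 - 49/3211 = -10879266/9494927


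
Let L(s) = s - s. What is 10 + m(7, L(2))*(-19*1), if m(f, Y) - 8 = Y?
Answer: -142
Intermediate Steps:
L(s) = 0
m(f, Y) = 8 + Y
10 + m(7, L(2))*(-19*1) = 10 + (8 + 0)*(-19*1) = 10 + 8*(-19) = 10 - 152 = -142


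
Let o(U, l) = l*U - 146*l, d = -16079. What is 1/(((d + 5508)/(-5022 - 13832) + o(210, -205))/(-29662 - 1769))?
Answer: 17957578/7495573 ≈ 2.3958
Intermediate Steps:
o(U, l) = -146*l + U*l (o(U, l) = U*l - 146*l = -146*l + U*l)
1/(((d + 5508)/(-5022 - 13832) + o(210, -205))/(-29662 - 1769)) = 1/(((-16079 + 5508)/(-5022 - 13832) - 205*(-146 + 210))/(-29662 - 1769)) = 1/((-10571/(-18854) - 205*64)/(-31431)) = 1/((-10571*(-1/18854) - 13120)*(-1/31431)) = 1/((961/1714 - 13120)*(-1/31431)) = 1/(-22486719/1714*(-1/31431)) = 1/(7495573/17957578) = 17957578/7495573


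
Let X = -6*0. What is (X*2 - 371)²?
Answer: 137641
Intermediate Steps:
X = 0
(X*2 - 371)² = (0*2 - 371)² = (0 - 371)² = (-371)² = 137641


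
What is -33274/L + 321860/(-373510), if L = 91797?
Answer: -4197395416/3428709747 ≈ -1.2242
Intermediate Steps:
-33274/L + 321860/(-373510) = -33274/91797 + 321860/(-373510) = -33274*1/91797 + 321860*(-1/373510) = -33274/91797 - 32186/37351 = -4197395416/3428709747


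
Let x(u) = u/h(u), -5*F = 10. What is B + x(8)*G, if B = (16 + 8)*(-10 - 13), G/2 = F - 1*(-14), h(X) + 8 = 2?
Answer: -584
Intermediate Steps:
F = -2 (F = -⅕*10 = -2)
h(X) = -6 (h(X) = -8 + 2 = -6)
x(u) = -u/6 (x(u) = u/(-6) = u*(-⅙) = -u/6)
G = 24 (G = 2*(-2 - 1*(-14)) = 2*(-2 + 14) = 2*12 = 24)
B = -552 (B = 24*(-23) = -552)
B + x(8)*G = -552 - ⅙*8*24 = -552 - 4/3*24 = -552 - 32 = -584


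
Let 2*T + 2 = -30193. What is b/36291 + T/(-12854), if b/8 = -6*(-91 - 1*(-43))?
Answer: 385012659/310989676 ≈ 1.2380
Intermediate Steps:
T = -30195/2 (T = -1 + (1/2)*(-30193) = -1 - 30193/2 = -30195/2 ≈ -15098.)
b = 2304 (b = 8*(-6*(-91 - 1*(-43))) = 8*(-6*(-91 + 43)) = 8*(-6*(-48)) = 8*288 = 2304)
b/36291 + T/(-12854) = 2304/36291 - 30195/2/(-12854) = 2304*(1/36291) - 30195/2*(-1/12854) = 768/12097 + 30195/25708 = 385012659/310989676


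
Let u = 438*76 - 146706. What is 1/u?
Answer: -1/113418 ≈ -8.8169e-6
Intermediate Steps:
u = -113418 (u = 33288 - 146706 = -113418)
1/u = 1/(-113418) = -1/113418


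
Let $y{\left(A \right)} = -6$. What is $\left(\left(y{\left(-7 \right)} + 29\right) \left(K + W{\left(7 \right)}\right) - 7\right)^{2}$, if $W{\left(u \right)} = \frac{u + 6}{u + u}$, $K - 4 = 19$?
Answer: $\frac{57866449}{196} \approx 2.9524 \cdot 10^{5}$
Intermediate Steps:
$K = 23$ ($K = 4 + 19 = 23$)
$W{\left(u \right)} = \frac{6 + u}{2 u}$
$\left(\left(y{\left(-7 \right)} + 29\right) \left(K + W{\left(7 \right)}\right) - 7\right)^{2} = \left(\left(-6 + 29\right) \left(23 + \frac{6 + 7}{2 \cdot 7}\right) - 7\right)^{2} = \left(23 \left(23 + \frac{1}{2} \cdot \frac{1}{7} \cdot 13\right) - 7\right)^{2} = \left(23 \left(23 + \frac{13}{14}\right) - 7\right)^{2} = \left(23 \cdot \frac{335}{14} - 7\right)^{2} = \left(\frac{7705}{14} - 7\right)^{2} = \left(\frac{7607}{14}\right)^{2} = \frac{57866449}{196}$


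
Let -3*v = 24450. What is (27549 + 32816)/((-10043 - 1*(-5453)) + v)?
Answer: -12073/2548 ≈ -4.7382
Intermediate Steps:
v = -8150 (v = -⅓*24450 = -8150)
(27549 + 32816)/((-10043 - 1*(-5453)) + v) = (27549 + 32816)/((-10043 - 1*(-5453)) - 8150) = 60365/((-10043 + 5453) - 8150) = 60365/(-4590 - 8150) = 60365/(-12740) = 60365*(-1/12740) = -12073/2548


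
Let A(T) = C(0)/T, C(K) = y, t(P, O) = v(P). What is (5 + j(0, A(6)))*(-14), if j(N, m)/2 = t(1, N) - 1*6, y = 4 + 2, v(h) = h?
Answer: 70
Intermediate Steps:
t(P, O) = P
y = 6
C(K) = 6
A(T) = 6/T
j(N, m) = -10 (j(N, m) = 2*(1 - 1*6) = 2*(1 - 6) = 2*(-5) = -10)
(5 + j(0, A(6)))*(-14) = (5 - 10)*(-14) = -5*(-14) = 70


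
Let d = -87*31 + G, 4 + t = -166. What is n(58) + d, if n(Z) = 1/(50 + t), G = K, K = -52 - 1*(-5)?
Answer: -329281/120 ≈ -2744.0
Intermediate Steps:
K = -47 (K = -52 + 5 = -47)
G = -47
t = -170 (t = -4 - 166 = -170)
n(Z) = -1/120 (n(Z) = 1/(50 - 170) = 1/(-120) = -1/120)
d = -2744 (d = -87*31 - 47 = -2697 - 47 = -2744)
n(58) + d = -1/120 - 2744 = -329281/120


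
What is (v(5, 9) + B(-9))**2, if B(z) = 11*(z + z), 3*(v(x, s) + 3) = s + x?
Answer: 346921/9 ≈ 38547.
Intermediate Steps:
v(x, s) = -3 + s/3 + x/3 (v(x, s) = -3 + (s + x)/3 = -3 + (s/3 + x/3) = -3 + s/3 + x/3)
B(z) = 22*z (B(z) = 11*(2*z) = 22*z)
(v(5, 9) + B(-9))**2 = ((-3 + (1/3)*9 + (1/3)*5) + 22*(-9))**2 = ((-3 + 3 + 5/3) - 198)**2 = (5/3 - 198)**2 = (-589/3)**2 = 346921/9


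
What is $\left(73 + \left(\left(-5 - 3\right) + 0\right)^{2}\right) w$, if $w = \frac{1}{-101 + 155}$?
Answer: $\frac{137}{54} \approx 2.537$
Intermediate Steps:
$w = \frac{1}{54} \approx 0.018519$
$\left(73 + \left(\left(-5 - 3\right) + 0\right)^{2}\right) w = \left(73 + \left(\left(-5 - 3\right) + 0\right)^{2}\right) \frac{1}{54} = \left(73 + \left(-8 + 0\right)^{2}\right) \frac{1}{54} = \left(73 + \left(-8\right)^{2}\right) \frac{1}{54} = \left(73 + 64\right) \frac{1}{54} = 137 \cdot \frac{1}{54} = \frac{137}{54}$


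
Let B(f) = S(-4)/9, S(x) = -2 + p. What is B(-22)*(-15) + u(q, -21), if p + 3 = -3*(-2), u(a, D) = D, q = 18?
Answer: -68/3 ≈ -22.667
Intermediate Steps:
p = 3 (p = -3 - 3*(-2) = -3 + 6 = 3)
S(x) = 1 (S(x) = -2 + 3 = 1)
B(f) = ⅑ (B(f) = 1/9 = 1*(⅑) = ⅑)
B(-22)*(-15) + u(q, -21) = (⅑)*(-15) - 21 = -5/3 - 21 = -68/3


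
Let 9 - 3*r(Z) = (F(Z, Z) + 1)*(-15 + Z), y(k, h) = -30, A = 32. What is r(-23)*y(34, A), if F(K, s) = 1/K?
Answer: -10430/23 ≈ -453.48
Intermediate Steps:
r(Z) = 3 - (1 + 1/Z)*(-15 + Z)/3 (r(Z) = 3 - (1/Z + 1)*(-15 + Z)/3 = 3 - (1 + 1/Z)*(-15 + Z)/3)
r(-23)*y(34, A) = ((⅓)*(15 - 23*(23 - 1*(-23)))/(-23))*(-30) = ((⅓)*(-1/23)*(15 - 23*(23 + 23)))*(-30) = ((⅓)*(-1/23)*(15 - 23*46))*(-30) = ((⅓)*(-1/23)*(15 - 1058))*(-30) = ((⅓)*(-1/23)*(-1043))*(-30) = (1043/69)*(-30) = -10430/23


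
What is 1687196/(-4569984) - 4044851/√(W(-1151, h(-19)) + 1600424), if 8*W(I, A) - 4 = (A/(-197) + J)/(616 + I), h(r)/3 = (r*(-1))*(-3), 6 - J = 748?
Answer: -421799/1142496 - 8089702*√284442991272094170/1349414067423 ≈ -3197.7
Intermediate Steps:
J = -742 (J = 6 - 1*748 = 6 - 748 = -742)
h(r) = 9*r (h(r) = 3*((r*(-1))*(-3)) = 3*(-r*(-3)) = 3*(3*r) = 9*r)
W(I, A) = ½ + (-742 - A/197)/(8*(616 + I)) (W(I, A) = ½ + ((A/(-197) - 742)/(616 + I))/8 = ½ + ((A*(-1/197) - 742)/(616 + I))/8 = ½ + ((-A/197 - 742)/(616 + I))/8 = ½ + ((-742 - A/197)/(616 + I))/8 = ½ + (-742 - A/197)/(8*(616 + I)))
1687196/(-4569984) - 4044851/√(W(-1151, h(-19)) + 1600424) = 1687196/(-4569984) - 4044851/√((339234 - 9*(-19) + 788*(-1151))/(1576*(616 - 1151)) + 1600424) = 1687196*(-1/4569984) - 4044851/√((1/1576)*(339234 - 1*(-171) - 906988)/(-535) + 1600424) = -421799/1142496 - 4044851/√((1/1576)*(-1/535)*(339234 + 171 - 906988) + 1600424) = -421799/1142496 - 4044851/√((1/1576)*(-1/535)*(-567583) + 1600424) = -421799/1142496 - 4044851/√(567583/843160 + 1600424) = -421799/1142496 - 4044851*2*√284442991272094170/1349414067423 = -421799/1142496 - 8089702*√284442991272094170/1349414067423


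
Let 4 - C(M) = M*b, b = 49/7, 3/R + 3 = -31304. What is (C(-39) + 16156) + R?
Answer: 514467928/31307 ≈ 16433.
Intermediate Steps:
R = -3/31307 (R = 3/(-3 - 31304) = 3/(-31307) = 3*(-1/31307) = -3/31307 ≈ -9.5825e-5)
b = 7 (b = 49*(1/7) = 7)
C(M) = 4 - 7*M (C(M) = 4 - M*7 = 4 - 7*M)
(C(-39) + 16156) + R = ((4 - 7*(-39)) + 16156) - 3/31307 = ((4 + 273) + 16156) - 3/31307 = (277 + 16156) - 3/31307 = 16433 - 3/31307 = 514467928/31307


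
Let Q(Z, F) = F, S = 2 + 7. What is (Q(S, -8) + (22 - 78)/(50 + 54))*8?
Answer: -888/13 ≈ -68.308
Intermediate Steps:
S = 9
(Q(S, -8) + (22 - 78)/(50 + 54))*8 = (-8 + (22 - 78)/(50 + 54))*8 = (-8 - 56/104)*8 = (-8 - 56*1/104)*8 = (-8 - 7/13)*8 = -111/13*8 = -888/13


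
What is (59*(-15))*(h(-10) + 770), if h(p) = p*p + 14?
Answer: -782340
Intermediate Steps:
h(p) = 14 + p² (h(p) = p² + 14 = 14 + p²)
(59*(-15))*(h(-10) + 770) = (59*(-15))*((14 + (-10)²) + 770) = -885*((14 + 100) + 770) = -885*(114 + 770) = -885*884 = -782340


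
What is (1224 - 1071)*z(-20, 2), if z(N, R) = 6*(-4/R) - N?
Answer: 1224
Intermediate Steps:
z(N, R) = -N - 24/R (z(N, R) = -24/R - N = -N - 24/R)
(1224 - 1071)*z(-20, 2) = (1224 - 1071)*(-1*(-20) - 24/2) = 153*(20 - 24*½) = 153*(20 - 12) = 153*8 = 1224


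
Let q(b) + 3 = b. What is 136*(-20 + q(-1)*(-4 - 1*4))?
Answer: 1632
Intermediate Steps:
q(b) = -3 + b
136*(-20 + q(-1)*(-4 - 1*4)) = 136*(-20 + (-3 - 1)*(-4 - 1*4)) = 136*(-20 - 4*(-4 - 4)) = 136*(-20 - 4*(-8)) = 136*(-20 + 32) = 136*12 = 1632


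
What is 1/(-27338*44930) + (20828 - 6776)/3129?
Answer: 5753340055517/1281113082620 ≈ 4.4909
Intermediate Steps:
1/(-27338*44930) + (20828 - 6776)/3129 = -1/27338*1/44930 + 14052*(1/3129) = -1/1228296340 + 4684/1043 = 5753340055517/1281113082620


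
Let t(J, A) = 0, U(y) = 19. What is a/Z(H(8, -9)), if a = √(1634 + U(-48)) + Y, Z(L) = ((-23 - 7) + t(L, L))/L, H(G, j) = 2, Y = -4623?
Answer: 1541/5 - √1653/15 ≈ 305.49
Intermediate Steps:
Z(L) = -30/L (Z(L) = ((-23 - 7) + 0)/L = (-30 + 0)/L = -30/L)
a = -4623 + √1653 (a = √(1634 + 19) - 4623 = √1653 - 4623 = -4623 + √1653 ≈ -4582.3)
a/Z(H(8, -9)) = (-4623 + √1653)/((-30/2)) = (-4623 + √1653)/((-30*½)) = (-4623 + √1653)/(-15) = (-4623 + √1653)*(-1/15) = 1541/5 - √1653/15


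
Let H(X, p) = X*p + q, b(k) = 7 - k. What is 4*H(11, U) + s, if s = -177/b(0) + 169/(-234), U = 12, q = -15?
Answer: 55691/126 ≈ 441.99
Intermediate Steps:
H(X, p) = -15 + X*p (H(X, p) = X*p - 15 = -15 + X*p)
s = -3277/126 (s = -177/(7 - 1*0) + 169/(-234) = -177/(7 + 0) + 169*(-1/234) = -177/7 - 13/18 = -3277/126 ≈ -26.008)
4*H(11, U) + s = 4*(-15 + 11*12) - 3277/126 = 4*(-15 + 132) - 3277/126 = 4*117 - 3277/126 = 468 - 3277/126 = 55691/126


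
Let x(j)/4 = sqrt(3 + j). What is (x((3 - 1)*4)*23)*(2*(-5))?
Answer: -920*sqrt(11) ≈ -3051.3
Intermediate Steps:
x(j) = 4*sqrt(3 + j)
(x((3 - 1)*4)*23)*(2*(-5)) = ((4*sqrt(3 + (3 - 1)*4))*23)*(2*(-5)) = ((4*sqrt(3 + 2*4))*23)*(-10) = ((4*sqrt(3 + 8))*23)*(-10) = ((4*sqrt(11))*23)*(-10) = (92*sqrt(11))*(-10) = -920*sqrt(11)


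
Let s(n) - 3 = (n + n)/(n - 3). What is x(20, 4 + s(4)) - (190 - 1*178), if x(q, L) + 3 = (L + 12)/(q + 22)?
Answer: -201/14 ≈ -14.357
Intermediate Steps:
s(n) = 3 + 2*n/(-3 + n) (s(n) = 3 + (n + n)/(n - 3) = 3 + (2*n)/(-3 + n) = 3 + 2*n/(-3 + n))
x(q, L) = -3 + (12 + L)/(22 + q) (x(q, L) = -3 + (L + 12)/(q + 22) = -3 + (12 + L)/(22 + q))
x(20, 4 + s(4)) - (190 - 1*178) = (-54 + (4 + (-9 + 5*4)/(-3 + 4)) - 3*20)/(22 + 20) - (190 - 1*178) = (-54 + (4 + (-9 + 20)/1) - 60)/42 - (190 - 178) = (-54 + (4 + 1*11) - 60)/42 - 1*12 = (-54 + (4 + 11) - 60)/42 - 12 = (-54 + 15 - 60)/42 - 12 = (1/42)*(-99) - 12 = -33/14 - 12 = -201/14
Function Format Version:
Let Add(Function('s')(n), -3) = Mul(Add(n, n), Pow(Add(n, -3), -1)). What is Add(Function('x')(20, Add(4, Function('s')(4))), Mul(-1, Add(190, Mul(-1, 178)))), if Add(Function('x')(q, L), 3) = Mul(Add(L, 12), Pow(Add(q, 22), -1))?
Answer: Rational(-201, 14) ≈ -14.357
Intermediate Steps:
Function('s')(n) = Add(3, Mul(2, n, Pow(Add(-3, n), -1))) (Function('s')(n) = Add(3, Mul(Add(n, n), Pow(Add(n, -3), -1))) = Add(3, Mul(Mul(2, n), Pow(Add(-3, n), -1))) = Add(3, Mul(2, n, Pow(Add(-3, n), -1))))
Function('x')(q, L) = Add(-3, Mul(Pow(Add(22, q), -1), Add(12, L))) (Function('x')(q, L) = Add(-3, Mul(Add(L, 12), Pow(Add(q, 22), -1))) = Add(-3, Mul(Add(12, L), Pow(Add(22, q), -1))) = Add(-3, Mul(Pow(Add(22, q), -1), Add(12, L))))
Add(Function('x')(20, Add(4, Function('s')(4))), Mul(-1, Add(190, Mul(-1, 178)))) = Add(Mul(Pow(Add(22, 20), -1), Add(-54, Add(4, Mul(Pow(Add(-3, 4), -1), Add(-9, Mul(5, 4)))), Mul(-3, 20))), Mul(-1, Add(190, Mul(-1, 178)))) = Add(Mul(Pow(42, -1), Add(-54, Add(4, Mul(Pow(1, -1), Add(-9, 20))), -60)), Mul(-1, Add(190, -178))) = Add(Mul(Rational(1, 42), Add(-54, Add(4, Mul(1, 11)), -60)), Mul(-1, 12)) = Add(Mul(Rational(1, 42), Add(-54, Add(4, 11), -60)), -12) = Add(Mul(Rational(1, 42), Add(-54, 15, -60)), -12) = Add(Mul(Rational(1, 42), -99), -12) = Add(Rational(-33, 14), -12) = Rational(-201, 14)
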